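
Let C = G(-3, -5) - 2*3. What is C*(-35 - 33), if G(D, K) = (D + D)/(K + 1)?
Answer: 306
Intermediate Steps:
G(D, K) = 2*D/(1 + K) (G(D, K) = (2*D)/(1 + K) = 2*D/(1 + K))
C = -9/2 (C = 2*(-3)/(1 - 5) - 2*3 = 2*(-3)/(-4) - 6 = 2*(-3)*(-¼) - 6 = 3/2 - 6 = -9/2 ≈ -4.5000)
C*(-35 - 33) = -9*(-35 - 33)/2 = -9/2*(-68) = 306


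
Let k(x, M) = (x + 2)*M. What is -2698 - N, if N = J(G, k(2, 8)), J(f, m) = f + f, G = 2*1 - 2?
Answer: -2698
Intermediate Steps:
k(x, M) = M*(2 + x) (k(x, M) = (2 + x)*M = M*(2 + x))
G = 0 (G = 2 - 2 = 0)
J(f, m) = 2*f
N = 0 (N = 2*0 = 0)
-2698 - N = -2698 - 1*0 = -2698 + 0 = -2698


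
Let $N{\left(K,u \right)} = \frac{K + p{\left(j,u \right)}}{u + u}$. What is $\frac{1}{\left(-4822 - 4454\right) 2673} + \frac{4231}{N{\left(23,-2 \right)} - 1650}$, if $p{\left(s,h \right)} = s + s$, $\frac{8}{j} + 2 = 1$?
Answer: $- \frac{419626321759}{163818900036} \approx -2.5615$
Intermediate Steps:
$j = -8$ ($j = \frac{8}{-2 + 1} = \frac{8}{-1} = 8 \left(-1\right) = -8$)
$p{\left(s,h \right)} = 2 s$
$N{\left(K,u \right)} = \frac{-16 + K}{2 u}$ ($N{\left(K,u \right)} = \frac{K + 2 \left(-8\right)}{u + u} = \frac{K - 16}{2 u} = \left(-16 + K\right) \frac{1}{2 u} = \frac{-16 + K}{2 u}$)
$\frac{1}{\left(-4822 - 4454\right) 2673} + \frac{4231}{N{\left(23,-2 \right)} - 1650} = \frac{1}{\left(-4822 - 4454\right) 2673} + \frac{4231}{\frac{-16 + 23}{2 \left(-2\right)} - 1650} = \frac{1}{-9276} \cdot \frac{1}{2673} + \frac{4231}{\frac{1}{2} \left(- \frac{1}{2}\right) 7 - 1650} = \left(- \frac{1}{9276}\right) \frac{1}{2673} + \frac{4231}{- \frac{7}{4} - 1650} = - \frac{1}{24794748} + \frac{4231}{- \frac{6607}{4}} = - \frac{1}{24794748} + 4231 \left(- \frac{4}{6607}\right) = - \frac{1}{24794748} - \frac{16924}{6607} = - \frac{419626321759}{163818900036}$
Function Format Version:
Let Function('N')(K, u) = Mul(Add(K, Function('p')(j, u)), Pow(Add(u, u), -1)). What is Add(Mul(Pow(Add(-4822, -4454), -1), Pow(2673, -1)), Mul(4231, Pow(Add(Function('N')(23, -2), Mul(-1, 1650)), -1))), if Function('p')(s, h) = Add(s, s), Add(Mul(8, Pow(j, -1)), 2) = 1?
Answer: Rational(-419626321759, 163818900036) ≈ -2.5615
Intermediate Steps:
j = -8 (j = Mul(8, Pow(Add(-2, 1), -1)) = Mul(8, Pow(-1, -1)) = Mul(8, -1) = -8)
Function('p')(s, h) = Mul(2, s)
Function('N')(K, u) = Mul(Rational(1, 2), Pow(u, -1), Add(-16, K)) (Function('N')(K, u) = Mul(Add(K, Mul(2, -8)), Pow(Add(u, u), -1)) = Mul(Add(K, -16), Pow(Mul(2, u), -1)) = Mul(Add(-16, K), Mul(Rational(1, 2), Pow(u, -1))) = Mul(Rational(1, 2), Pow(u, -1), Add(-16, K)))
Add(Mul(Pow(Add(-4822, -4454), -1), Pow(2673, -1)), Mul(4231, Pow(Add(Function('N')(23, -2), Mul(-1, 1650)), -1))) = Add(Mul(Pow(Add(-4822, -4454), -1), Pow(2673, -1)), Mul(4231, Pow(Add(Mul(Rational(1, 2), Pow(-2, -1), Add(-16, 23)), Mul(-1, 1650)), -1))) = Add(Mul(Pow(-9276, -1), Rational(1, 2673)), Mul(4231, Pow(Add(Mul(Rational(1, 2), Rational(-1, 2), 7), -1650), -1))) = Add(Mul(Rational(-1, 9276), Rational(1, 2673)), Mul(4231, Pow(Add(Rational(-7, 4), -1650), -1))) = Add(Rational(-1, 24794748), Mul(4231, Pow(Rational(-6607, 4), -1))) = Add(Rational(-1, 24794748), Mul(4231, Rational(-4, 6607))) = Add(Rational(-1, 24794748), Rational(-16924, 6607)) = Rational(-419626321759, 163818900036)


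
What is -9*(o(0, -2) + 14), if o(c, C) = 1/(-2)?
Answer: -243/2 ≈ -121.50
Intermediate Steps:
o(c, C) = -½
-9*(o(0, -2) + 14) = -9*(-½ + 14) = -9*27/2 = -243/2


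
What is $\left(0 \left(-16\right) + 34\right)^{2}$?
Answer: $1156$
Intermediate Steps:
$\left(0 \left(-16\right) + 34\right)^{2} = \left(0 + 34\right)^{2} = 34^{2} = 1156$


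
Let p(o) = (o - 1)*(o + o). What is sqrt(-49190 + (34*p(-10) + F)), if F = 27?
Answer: I*sqrt(41683) ≈ 204.16*I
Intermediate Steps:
p(o) = 2*o*(-1 + o) (p(o) = (-1 + o)*(2*o) = 2*o*(-1 + o))
sqrt(-49190 + (34*p(-10) + F)) = sqrt(-49190 + (34*(2*(-10)*(-1 - 10)) + 27)) = sqrt(-49190 + (34*(2*(-10)*(-11)) + 27)) = sqrt(-49190 + (34*220 + 27)) = sqrt(-49190 + (7480 + 27)) = sqrt(-49190 + 7507) = sqrt(-41683) = I*sqrt(41683)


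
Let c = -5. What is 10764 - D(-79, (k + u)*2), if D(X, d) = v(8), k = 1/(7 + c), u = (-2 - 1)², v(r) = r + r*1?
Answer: 10748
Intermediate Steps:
v(r) = 2*r (v(r) = r + r = 2*r)
u = 9 (u = (-3)² = 9)
k = ½ (k = 1/(7 - 5) = 1/2 = ½ ≈ 0.50000)
D(X, d) = 16 (D(X, d) = 2*8 = 16)
10764 - D(-79, (k + u)*2) = 10764 - 1*16 = 10764 - 16 = 10748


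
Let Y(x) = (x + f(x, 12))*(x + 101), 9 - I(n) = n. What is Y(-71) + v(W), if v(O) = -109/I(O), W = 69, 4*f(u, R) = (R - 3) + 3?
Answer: -122291/60 ≈ -2038.2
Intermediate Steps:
f(u, R) = R/4 (f(u, R) = ((R - 3) + 3)/4 = ((-3 + R) + 3)/4 = R/4)
I(n) = 9 - n
Y(x) = (3 + x)*(101 + x) (Y(x) = (x + (¼)*12)*(x + 101) = (x + 3)*(101 + x) = (3 + x)*(101 + x))
v(O) = -109/(9 - O)
Y(-71) + v(W) = (303 + (-71)² + 104*(-71)) + 109/(-9 + 69) = (303 + 5041 - 7384) + 109/60 = -2040 + 109*(1/60) = -2040 + 109/60 = -122291/60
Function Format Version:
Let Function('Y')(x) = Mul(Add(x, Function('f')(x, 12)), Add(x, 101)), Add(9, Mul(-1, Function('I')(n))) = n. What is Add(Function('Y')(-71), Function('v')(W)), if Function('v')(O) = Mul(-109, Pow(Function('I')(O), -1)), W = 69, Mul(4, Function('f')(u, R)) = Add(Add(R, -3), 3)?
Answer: Rational(-122291, 60) ≈ -2038.2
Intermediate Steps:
Function('f')(u, R) = Mul(Rational(1, 4), R) (Function('f')(u, R) = Mul(Rational(1, 4), Add(Add(R, -3), 3)) = Mul(Rational(1, 4), Add(Add(-3, R), 3)) = Mul(Rational(1, 4), R))
Function('I')(n) = Add(9, Mul(-1, n))
Function('Y')(x) = Mul(Add(3, x), Add(101, x)) (Function('Y')(x) = Mul(Add(x, Mul(Rational(1, 4), 12)), Add(x, 101)) = Mul(Add(x, 3), Add(101, x)) = Mul(Add(3, x), Add(101, x)))
Function('v')(O) = Mul(-109, Pow(Add(9, Mul(-1, O)), -1))
Add(Function('Y')(-71), Function('v')(W)) = Add(Add(303, Pow(-71, 2), Mul(104, -71)), Mul(109, Pow(Add(-9, 69), -1))) = Add(Add(303, 5041, -7384), Mul(109, Pow(60, -1))) = Add(-2040, Mul(109, Rational(1, 60))) = Add(-2040, Rational(109, 60)) = Rational(-122291, 60)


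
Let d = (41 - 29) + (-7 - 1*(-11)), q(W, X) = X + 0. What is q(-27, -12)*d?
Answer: -192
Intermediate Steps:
q(W, X) = X
d = 16 (d = 12 + (-7 + 11) = 12 + 4 = 16)
q(-27, -12)*d = -12*16 = -192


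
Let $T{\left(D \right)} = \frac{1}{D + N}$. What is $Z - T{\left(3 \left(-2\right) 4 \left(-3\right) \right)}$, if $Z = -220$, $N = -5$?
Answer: $- \frac{14741}{67} \approx -220.01$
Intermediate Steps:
$T{\left(D \right)} = \frac{1}{-5 + D}$ ($T{\left(D \right)} = \frac{1}{D - 5} = \frac{1}{-5 + D}$)
$Z - T{\left(3 \left(-2\right) 4 \left(-3\right) \right)} = -220 - \frac{1}{-5 + 3 \left(-2\right) 4 \left(-3\right)} = -220 - \frac{1}{-5 - -72} = -220 - \frac{1}{-5 + 72} = -220 - \frac{1}{67} = - \frac{14741}{67}$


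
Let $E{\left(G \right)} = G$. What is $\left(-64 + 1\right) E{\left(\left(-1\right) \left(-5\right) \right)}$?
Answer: $-315$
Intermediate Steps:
$\left(-64 + 1\right) E{\left(\left(-1\right) \left(-5\right) \right)} = \left(-64 + 1\right) \left(\left(-1\right) \left(-5\right)\right) = \left(-63\right) 5 = -315$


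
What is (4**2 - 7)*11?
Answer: 99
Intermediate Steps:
(4**2 - 7)*11 = (16 - 7)*11 = 9*11 = 99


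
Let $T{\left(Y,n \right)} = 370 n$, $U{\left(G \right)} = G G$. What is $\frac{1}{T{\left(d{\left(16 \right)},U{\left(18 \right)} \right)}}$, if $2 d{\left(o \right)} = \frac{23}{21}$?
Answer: $\frac{1}{119880} \approx 8.3417 \cdot 10^{-6}$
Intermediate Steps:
$U{\left(G \right)} = G^{2}$
$d{\left(o \right)} = \frac{23}{42}$ ($d{\left(o \right)} = \frac{23 \cdot \frac{1}{21}}{2} = \frac{1}{2} \cdot \frac{23}{21} = \frac{23}{42}$)
$\frac{1}{T{\left(d{\left(16 \right)},U{\left(18 \right)} \right)}} = \frac{1}{370 \cdot 18^{2}} = \frac{1}{370 \cdot 324} = \frac{1}{119880}$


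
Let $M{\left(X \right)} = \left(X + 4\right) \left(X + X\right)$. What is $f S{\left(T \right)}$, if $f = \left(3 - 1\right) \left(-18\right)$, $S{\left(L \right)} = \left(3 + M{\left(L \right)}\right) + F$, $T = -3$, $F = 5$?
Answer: $-72$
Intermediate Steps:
$M{\left(X \right)} = 2 X \left(4 + X\right)$ ($M{\left(X \right)} = \left(4 + X\right) 2 X = 2 X \left(4 + X\right)$)
$S{\left(L \right)} = 8 + 2 L \left(4 + L\right)$ ($S{\left(L \right)} = \left(3 + 2 L \left(4 + L\right)\right) + 5 = 8 + 2 L \left(4 + L\right)$)
$f = -36$ ($f = 2 \left(-18\right) = -36$)
$f S{\left(T \right)} = - 36 \left(8 + 2 \left(-3\right) \left(4 - 3\right)\right) = - 36 \left(8 + 2 \left(-3\right) 1\right) = - 36 \left(8 - 6\right) = \left(-36\right) 2 = -72$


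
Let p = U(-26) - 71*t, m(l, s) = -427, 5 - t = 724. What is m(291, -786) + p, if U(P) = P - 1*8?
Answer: 50588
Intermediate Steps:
t = -719 (t = 5 - 1*724 = 5 - 724 = -719)
U(P) = -8 + P (U(P) = P - 8 = -8 + P)
p = 51015 (p = (-8 - 26) - 71*(-719) = -34 + 51049 = 51015)
m(291, -786) + p = -427 + 51015 = 50588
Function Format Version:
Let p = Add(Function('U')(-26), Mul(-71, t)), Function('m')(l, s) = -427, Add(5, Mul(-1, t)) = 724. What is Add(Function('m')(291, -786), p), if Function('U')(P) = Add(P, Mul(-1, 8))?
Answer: 50588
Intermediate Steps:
t = -719 (t = Add(5, Mul(-1, 724)) = Add(5, -724) = -719)
Function('U')(P) = Add(-8, P) (Function('U')(P) = Add(P, -8) = Add(-8, P))
p = 51015 (p = Add(Add(-8, -26), Mul(-71, -719)) = Add(-34, 51049) = 51015)
Add(Function('m')(291, -786), p) = Add(-427, 51015) = 50588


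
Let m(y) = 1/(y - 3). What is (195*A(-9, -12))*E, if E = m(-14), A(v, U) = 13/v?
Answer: 845/51 ≈ 16.569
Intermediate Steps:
m(y) = 1/(-3 + y)
E = -1/17 (E = 1/(-3 - 14) = 1/(-17) = -1/17 ≈ -0.058824)
(195*A(-9, -12))*E = (195*(13/(-9)))*(-1/17) = (195*(13*(-⅑)))*(-1/17) = (195*(-13/9))*(-1/17) = -845/3*(-1/17) = 845/51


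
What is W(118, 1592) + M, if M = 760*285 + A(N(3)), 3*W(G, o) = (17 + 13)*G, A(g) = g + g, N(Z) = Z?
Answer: 217786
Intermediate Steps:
A(g) = 2*g
W(G, o) = 10*G (W(G, o) = ((17 + 13)*G)/3 = (30*G)/3 = 10*G)
M = 216606 (M = 760*285 + 2*3 = 216600 + 6 = 216606)
W(118, 1592) + M = 10*118 + 216606 = 1180 + 216606 = 217786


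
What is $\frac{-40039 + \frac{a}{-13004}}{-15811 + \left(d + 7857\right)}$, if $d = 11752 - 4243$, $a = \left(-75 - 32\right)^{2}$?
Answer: $\frac{104135721}{1157356} \approx 89.977$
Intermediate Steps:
$a = 11449$ ($a = \left(-107\right)^{2} = 11449$)
$d = 7509$ ($d = 11752 - 4243 = 7509$)
$\frac{-40039 + \frac{a}{-13004}}{-15811 + \left(d + 7857\right)} = \frac{-40039 + \frac{11449}{-13004}}{-15811 + \left(7509 + 7857\right)} = \frac{-40039 + 11449 \left(- \frac{1}{13004}\right)}{-15811 + 15366} = \frac{-40039 - \frac{11449}{13004}}{-445} = \left(- \frac{520678605}{13004}\right) \left(- \frac{1}{445}\right) = \frac{104135721}{1157356}$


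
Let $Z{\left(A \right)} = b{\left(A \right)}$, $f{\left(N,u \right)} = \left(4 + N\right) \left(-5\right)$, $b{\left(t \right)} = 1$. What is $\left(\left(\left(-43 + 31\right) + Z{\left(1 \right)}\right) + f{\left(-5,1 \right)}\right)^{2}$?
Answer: $36$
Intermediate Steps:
$f{\left(N,u \right)} = -20 - 5 N$
$Z{\left(A \right)} = 1$
$\left(\left(\left(-43 + 31\right) + Z{\left(1 \right)}\right) + f{\left(-5,1 \right)}\right)^{2} = \left(\left(\left(-43 + 31\right) + 1\right) - -5\right)^{2} = \left(\left(-12 + 1\right) + \left(-20 + 25\right)\right)^{2} = \left(-11 + 5\right)^{2} = \left(-6\right)^{2} = 36$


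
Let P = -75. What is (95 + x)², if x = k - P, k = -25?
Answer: 21025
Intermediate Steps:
x = 50 (x = -25 - 1*(-75) = -25 + 75 = 50)
(95 + x)² = (95 + 50)² = 145² = 21025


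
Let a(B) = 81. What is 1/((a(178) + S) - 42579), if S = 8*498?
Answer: -1/38514 ≈ -2.5965e-5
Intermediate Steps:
S = 3984
1/((a(178) + S) - 42579) = 1/((81 + 3984) - 42579) = 1/(4065 - 42579) = 1/(-38514) = -1/38514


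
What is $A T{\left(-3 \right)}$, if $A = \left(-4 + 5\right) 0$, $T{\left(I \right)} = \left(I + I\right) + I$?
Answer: $0$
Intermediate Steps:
$T{\left(I \right)} = 3 I$ ($T{\left(I \right)} = 2 I + I = 3 I$)
$A = 0$ ($A = 1 \cdot 0 = 0$)
$A T{\left(-3 \right)} = 0 \cdot 3 \left(-3\right) = 0 \left(-9\right) = 0$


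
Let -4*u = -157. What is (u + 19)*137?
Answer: 31921/4 ≈ 7980.3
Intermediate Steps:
u = 157/4 (u = -¼*(-157) = 157/4 ≈ 39.250)
(u + 19)*137 = (157/4 + 19)*137 = (233/4)*137 = 31921/4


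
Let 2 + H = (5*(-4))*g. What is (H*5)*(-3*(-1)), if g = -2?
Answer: 570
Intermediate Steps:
H = 38 (H = -2 + (5*(-4))*(-2) = -2 - 20*(-2) = -2 + 40 = 38)
(H*5)*(-3*(-1)) = (38*5)*(-3*(-1)) = 190*3 = 570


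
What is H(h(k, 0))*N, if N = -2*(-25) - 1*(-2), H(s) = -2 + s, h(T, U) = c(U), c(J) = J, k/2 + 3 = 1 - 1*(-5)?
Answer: -104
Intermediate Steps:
k = 6 (k = -6 + 2*(1 - 1*(-5)) = -6 + 2*(1 + 5) = -6 + 2*6 = -6 + 12 = 6)
h(T, U) = U
N = 52 (N = 50 + 2 = 52)
H(h(k, 0))*N = (-2 + 0)*52 = -2*52 = -104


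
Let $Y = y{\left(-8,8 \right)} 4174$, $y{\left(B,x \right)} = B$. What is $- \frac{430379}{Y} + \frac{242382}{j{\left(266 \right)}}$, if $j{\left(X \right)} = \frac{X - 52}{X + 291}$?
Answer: $\frac{2254119149257}{3572944} \approx 6.3089 \cdot 10^{5}$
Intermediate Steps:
$j{\left(X \right)} = \frac{-52 + X}{291 + X}$
$Y = -33392$ ($Y = \left(-8\right) 4174 = -33392$)
$- \frac{430379}{Y} + \frac{242382}{j{\left(266 \right)}} = - \frac{430379}{-33392} + \frac{242382}{\frac{1}{291 + 266} \left(-52 + 266\right)} = \left(-430379\right) \left(- \frac{1}{33392}\right) + \frac{242382}{\frac{1}{557} \cdot 214} = \frac{430379}{33392} + \frac{242382}{\frac{1}{557} \cdot 214} = \frac{430379}{33392} + \frac{242382}{\frac{214}{557}} = \frac{430379}{33392} + 242382 \cdot \frac{557}{214} = \frac{430379}{33392} + \frac{67503387}{107} = \frac{2254119149257}{3572944}$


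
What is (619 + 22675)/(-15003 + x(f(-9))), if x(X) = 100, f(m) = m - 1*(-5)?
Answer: -23294/14903 ≈ -1.5630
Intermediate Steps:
f(m) = 5 + m (f(m) = m + 5 = 5 + m)
(619 + 22675)/(-15003 + x(f(-9))) = (619 + 22675)/(-15003 + 100) = 23294/(-14903) = 23294*(-1/14903) = -23294/14903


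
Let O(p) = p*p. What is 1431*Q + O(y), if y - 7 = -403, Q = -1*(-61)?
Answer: 244107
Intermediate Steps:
Q = 61
y = -396 (y = 7 - 403 = -396)
O(p) = p²
1431*Q + O(y) = 1431*61 + (-396)² = 87291 + 156816 = 244107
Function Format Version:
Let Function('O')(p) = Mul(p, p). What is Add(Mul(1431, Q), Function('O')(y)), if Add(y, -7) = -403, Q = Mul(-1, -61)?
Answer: 244107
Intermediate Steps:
Q = 61
y = -396 (y = Add(7, -403) = -396)
Function('O')(p) = Pow(p, 2)
Add(Mul(1431, Q), Function('O')(y)) = Add(Mul(1431, 61), Pow(-396, 2)) = Add(87291, 156816) = 244107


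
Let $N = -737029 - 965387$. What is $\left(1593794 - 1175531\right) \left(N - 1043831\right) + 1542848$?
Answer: $-1148651966113$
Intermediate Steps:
$N = -1702416$
$\left(1593794 - 1175531\right) \left(N - 1043831\right) + 1542848 = \left(1593794 - 1175531\right) \left(-1702416 - 1043831\right) + 1542848 = 418263 \left(-2746247\right) + 1542848 = -1148653508961 + 1542848 = -1148651966113$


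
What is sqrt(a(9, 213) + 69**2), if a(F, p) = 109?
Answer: sqrt(4870) ≈ 69.785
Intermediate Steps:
sqrt(a(9, 213) + 69**2) = sqrt(109 + 69**2) = sqrt(109 + 4761) = sqrt(4870)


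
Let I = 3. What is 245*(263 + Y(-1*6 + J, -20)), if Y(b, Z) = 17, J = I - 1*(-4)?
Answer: 68600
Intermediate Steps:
J = 7 (J = 3 - 1*(-4) = 3 + 4 = 7)
245*(263 + Y(-1*6 + J, -20)) = 245*(263 + 17) = 245*280 = 68600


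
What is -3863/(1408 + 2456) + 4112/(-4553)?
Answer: -33477007/17592792 ≈ -1.9029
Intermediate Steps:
-3863/(1408 + 2456) + 4112/(-4553) = -3863/3864 + 4112*(-1/4553) = -3863*1/3864 - 4112/4553 = -3863/3864 - 4112/4553 = -33477007/17592792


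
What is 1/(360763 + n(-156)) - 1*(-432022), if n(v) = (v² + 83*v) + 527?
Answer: 161005094917/372678 ≈ 4.3202e+5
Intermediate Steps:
n(v) = 527 + v² + 83*v
1/(360763 + n(-156)) - 1*(-432022) = 1/(360763 + (527 + (-156)² + 83*(-156))) - 1*(-432022) = 1/(360763 + (527 + 24336 - 12948)) + 432022 = 1/(360763 + 11915) + 432022 = 1/372678 + 432022 = 161005094917/372678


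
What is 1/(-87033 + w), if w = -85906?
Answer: -1/172939 ≈ -5.7824e-6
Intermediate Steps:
1/(-87033 + w) = 1/(-87033 - 85906) = 1/(-172939) = -1/172939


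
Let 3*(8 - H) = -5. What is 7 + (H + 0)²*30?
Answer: 8431/3 ≈ 2810.3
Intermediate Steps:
H = 29/3 (H = 8 - ⅓*(-5) = 8 + 5/3 = 29/3 ≈ 9.6667)
7 + (H + 0)²*30 = 7 + (29/3 + 0)²*30 = 7 + (29/3)²*30 = 7 + (841/9)*30 = 7 + 8410/3 = 8431/3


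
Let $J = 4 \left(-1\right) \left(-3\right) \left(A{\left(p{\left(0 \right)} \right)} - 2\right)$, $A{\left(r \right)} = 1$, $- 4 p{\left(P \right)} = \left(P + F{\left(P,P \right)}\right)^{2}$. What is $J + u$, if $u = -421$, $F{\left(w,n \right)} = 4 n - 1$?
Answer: $-433$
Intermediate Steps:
$F{\left(w,n \right)} = -1 + 4 n$
$p{\left(P \right)} = - \frac{\left(-1 + 5 P\right)^{2}}{4}$ ($p{\left(P \right)} = - \frac{\left(P + \left(-1 + 4 P\right)\right)^{2}}{4} = - \frac{\left(-1 + 5 P\right)^{2}}{4}$)
$J = -12$ ($J = 4 \left(-1\right) \left(-3\right) \left(1 - 2\right) = \left(-4\right) \left(-3\right) \left(-1\right) = 12 \left(-1\right) = -12$)
$J + u = -12 - 421 = -433$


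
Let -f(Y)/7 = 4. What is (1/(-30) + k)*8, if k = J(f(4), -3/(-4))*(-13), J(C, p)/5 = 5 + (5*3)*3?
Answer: -390004/15 ≈ -26000.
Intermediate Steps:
f(Y) = -28 (f(Y) = -7*4 = -28)
J(C, p) = 250 (J(C, p) = 5*(5 + (5*3)*3) = 5*(5 + 15*3) = 5*(5 + 45) = 5*50 = 250)
k = -3250 (k = 250*(-13) = -3250)
(1/(-30) + k)*8 = (1/(-30) - 3250)*8 = (-1/30 - 3250)*8 = -97501/30*8 = -390004/15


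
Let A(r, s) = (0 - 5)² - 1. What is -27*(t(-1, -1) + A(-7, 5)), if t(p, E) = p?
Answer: -621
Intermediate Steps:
A(r, s) = 24 (A(r, s) = (-5)² - 1 = 25 - 1 = 24)
-27*(t(-1, -1) + A(-7, 5)) = -27*(-1 + 24) = -27*23 = -621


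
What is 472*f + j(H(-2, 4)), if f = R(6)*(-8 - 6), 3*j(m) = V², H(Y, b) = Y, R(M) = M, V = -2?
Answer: -118940/3 ≈ -39647.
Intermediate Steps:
j(m) = 4/3 (j(m) = (⅓)*(-2)² = (⅓)*4 = 4/3)
f = -84 (f = 6*(-8 - 6) = 6*(-14) = -84)
472*f + j(H(-2, 4)) = 472*(-84) + 4/3 = -39648 + 4/3 = -118940/3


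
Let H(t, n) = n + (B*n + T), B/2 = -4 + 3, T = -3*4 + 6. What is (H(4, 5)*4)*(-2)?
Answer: 88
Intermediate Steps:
T = -6 (T = -12 + 6 = -6)
B = -2 (B = 2*(-4 + 3) = 2*(-1) = -2)
H(t, n) = -6 - n (H(t, n) = n + (-2*n - 6) = n + (-6 - 2*n) = -6 - n)
(H(4, 5)*4)*(-2) = ((-6 - 1*5)*4)*(-2) = ((-6 - 5)*4)*(-2) = -11*4*(-2) = -44*(-2) = 88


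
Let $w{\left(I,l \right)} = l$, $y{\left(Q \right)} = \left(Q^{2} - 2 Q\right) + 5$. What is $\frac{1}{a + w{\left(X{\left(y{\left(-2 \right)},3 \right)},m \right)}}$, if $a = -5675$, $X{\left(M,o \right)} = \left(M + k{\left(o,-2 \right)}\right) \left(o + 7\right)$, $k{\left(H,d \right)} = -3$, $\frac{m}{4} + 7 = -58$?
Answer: $- \frac{1}{5935} \approx -0.00016849$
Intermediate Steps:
$m = -260$ ($m = -28 + 4 \left(-58\right) = -28 - 232 = -260$)
$y{\left(Q \right)} = 5 + Q^{2} - 2 Q$
$X{\left(M,o \right)} = \left(-3 + M\right) \left(7 + o\right)$ ($X{\left(M,o \right)} = \left(M - 3\right) \left(o + 7\right) = \left(-3 + M\right) \left(7 + o\right)$)
$\frac{1}{a + w{\left(X{\left(y{\left(-2 \right)},3 \right)},m \right)}} = \frac{1}{-5675 - 260} = \frac{1}{-5935} = - \frac{1}{5935}$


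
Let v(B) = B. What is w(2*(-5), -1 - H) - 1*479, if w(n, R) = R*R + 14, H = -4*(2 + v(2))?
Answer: -240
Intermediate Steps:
H = -16 (H = -4*(2 + 2) = -4*4 = -16)
w(n, R) = 14 + R² (w(n, R) = R² + 14 = 14 + R²)
w(2*(-5), -1 - H) - 1*479 = (14 + (-1 - 1*(-16))²) - 1*479 = (14 + (-1 + 16)²) - 479 = (14 + 15²) - 479 = (14 + 225) - 479 = 239 - 479 = -240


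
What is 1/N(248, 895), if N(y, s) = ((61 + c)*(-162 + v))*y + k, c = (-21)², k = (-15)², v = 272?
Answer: 1/13694785 ≈ 7.3020e-8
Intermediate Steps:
k = 225
c = 441
N(y, s) = 225 + 55220*y (N(y, s) = ((61 + 441)*(-162 + 272))*y + 225 = (502*110)*y + 225 = 55220*y + 225 = 225 + 55220*y)
1/N(248, 895) = 1/(225 + 55220*248) = 1/(225 + 13694560) = 1/13694785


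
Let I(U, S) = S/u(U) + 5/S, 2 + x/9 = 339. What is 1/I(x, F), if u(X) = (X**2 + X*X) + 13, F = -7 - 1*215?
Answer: -4084398402/92040239 ≈ -44.376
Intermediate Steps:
x = 3033 (x = -18 + 9*339 = -18 + 3051 = 3033)
F = -222 (F = -7 - 215 = -222)
u(X) = 13 + 2*X**2 (u(X) = (X**2 + X**2) + 13 = 2*X**2 + 13 = 13 + 2*X**2)
I(U, S) = 5/S + S/(13 + 2*U**2) (I(U, S) = S/(13 + 2*U**2) + 5/S = 5/S + S/(13 + 2*U**2))
1/I(x, F) = 1/((65 + (-222)**2 + 10*3033**2)/((-222)*(13 + 2*3033**2))) = 1/(-(65 + 49284 + 10*9199089)/(222*(13 + 2*9199089))) = 1/(-(65 + 49284 + 91990890)/(222*(13 + 18398178))) = 1/(-1/222*92040239/18398191) = 1/(-1/222*1/18398191*92040239) = 1/(-92040239/4084398402) = -4084398402/92040239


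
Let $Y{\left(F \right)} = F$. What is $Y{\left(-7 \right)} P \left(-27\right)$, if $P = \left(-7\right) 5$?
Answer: $-6615$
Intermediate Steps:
$P = -35$
$Y{\left(-7 \right)} P \left(-27\right) = \left(-7\right) \left(-35\right) \left(-27\right) = 245 \left(-27\right) = -6615$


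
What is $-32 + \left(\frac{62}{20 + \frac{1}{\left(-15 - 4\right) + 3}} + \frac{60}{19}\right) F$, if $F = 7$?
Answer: $\frac{71964}{6061} \approx 11.873$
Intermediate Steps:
$-32 + \left(\frac{62}{20 + \frac{1}{\left(-15 - 4\right) + 3}} + \frac{60}{19}\right) F = -32 + \left(\frac{62}{20 + \frac{1}{\left(-15 - 4\right) + 3}} + \frac{60}{19}\right) 7 = -32 + \left(\frac{62}{20 + \frac{1}{\left(-15 - 4\right) + 3}} + 60 \cdot \frac{1}{19}\right) 7 = -32 + \left(\frac{62}{20 + \frac{1}{-19 + 3}} + \frac{60}{19}\right) 7 = -32 + \left(\frac{62}{20 + \frac{1}{-16}} + \frac{60}{19}\right) 7 = -32 + \left(\frac{62}{20 - \frac{1}{16}} + \frac{60}{19}\right) 7 = -32 + \left(\frac{62}{\frac{319}{16}} + \frac{60}{19}\right) 7 = -32 + \left(62 \cdot \frac{16}{319} + \frac{60}{19}\right) 7 = -32 + \left(\frac{992}{319} + \frac{60}{19}\right) 7 = -32 + \frac{37988}{6061} \cdot 7 = -32 + \frac{265916}{6061} = \frac{71964}{6061}$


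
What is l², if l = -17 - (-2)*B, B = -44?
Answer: 11025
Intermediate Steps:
l = -105 (l = -17 - (-2)*(-44) = -17 - 1*88 = -17 - 88 = -105)
l² = (-105)² = 11025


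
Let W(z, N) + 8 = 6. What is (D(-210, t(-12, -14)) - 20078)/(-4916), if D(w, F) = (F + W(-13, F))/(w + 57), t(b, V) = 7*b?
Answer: 767962/188037 ≈ 4.0841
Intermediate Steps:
W(z, N) = -2 (W(z, N) = -8 + 6 = -2)
D(w, F) = (-2 + F)/(57 + w) (D(w, F) = (F - 2)/(w + 57) = (-2 + F)/(57 + w))
(D(-210, t(-12, -14)) - 20078)/(-4916) = ((-2 + 7*(-12))/(57 - 210) - 20078)/(-4916) = ((-2 - 84)/(-153) - 20078)*(-1/4916) = (-1/153*(-86) - 20078)*(-1/4916) = (86/153 - 20078)*(-1/4916) = -3071848/153*(-1/4916) = 767962/188037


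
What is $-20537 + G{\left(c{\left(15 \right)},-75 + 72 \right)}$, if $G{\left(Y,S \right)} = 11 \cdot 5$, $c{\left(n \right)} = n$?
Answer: $-20482$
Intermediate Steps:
$G{\left(Y,S \right)} = 55$
$-20537 + G{\left(c{\left(15 \right)},-75 + 72 \right)} = -20537 + 55 = -20482$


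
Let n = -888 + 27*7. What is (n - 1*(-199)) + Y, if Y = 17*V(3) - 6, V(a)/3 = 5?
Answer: -251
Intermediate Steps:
V(a) = 15 (V(a) = 3*5 = 15)
n = -699 (n = -888 + 189 = -699)
Y = 249 (Y = 17*15 - 6 = 255 - 6 = 249)
(n - 1*(-199)) + Y = (-699 - 1*(-199)) + 249 = (-699 + 199) + 249 = -500 + 249 = -251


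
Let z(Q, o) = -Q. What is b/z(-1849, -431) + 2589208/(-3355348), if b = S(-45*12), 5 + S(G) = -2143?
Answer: -2998683274/1551009613 ≈ -1.9334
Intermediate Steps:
S(G) = -2148 (S(G) = -5 - 2143 = -2148)
b = -2148
b/z(-1849, -431) + 2589208/(-3355348) = -2148/((-1*(-1849))) + 2589208/(-3355348) = -2148/1849 + 2589208*(-1/3355348) = -2148*1/1849 - 647302/838837 = -2148/1849 - 647302/838837 = -2998683274/1551009613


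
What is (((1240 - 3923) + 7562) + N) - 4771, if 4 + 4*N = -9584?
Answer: -2289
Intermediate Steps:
N = -2397 (N = -1 + (¼)*(-9584) = -1 - 2396 = -2397)
(((1240 - 3923) + 7562) + N) - 4771 = (((1240 - 3923) + 7562) - 2397) - 4771 = ((-2683 + 7562) - 2397) - 4771 = (4879 - 2397) - 4771 = 2482 - 4771 = -2289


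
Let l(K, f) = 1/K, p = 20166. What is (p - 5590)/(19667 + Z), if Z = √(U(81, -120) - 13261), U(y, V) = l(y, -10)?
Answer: 23219961552/31331136149 - 262368*I*√268535/31331136149 ≈ 0.74111 - 0.0043395*I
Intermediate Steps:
U(y, V) = 1/y
Z = 2*I*√268535/9 (Z = √(1/81 - 13261) = √(-1074140/81) = 2*I*√268535/9 ≈ 115.16*I)
(p - 5590)/(19667 + Z) = (20166 - 5590)/(19667 + 2*I*√268535/9) = 14576/(19667 + 2*I*√268535/9)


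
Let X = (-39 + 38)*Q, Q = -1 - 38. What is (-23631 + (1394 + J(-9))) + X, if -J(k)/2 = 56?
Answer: -22310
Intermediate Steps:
Q = -39
J(k) = -112 (J(k) = -2*56 = -112)
X = 39 (X = (-39 + 38)*(-39) = -1*(-39) = 39)
(-23631 + (1394 + J(-9))) + X = (-23631 + (1394 - 112)) + 39 = (-23631 + 1282) + 39 = -22349 + 39 = -22310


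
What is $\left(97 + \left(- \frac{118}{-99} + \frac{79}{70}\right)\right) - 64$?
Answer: $\frac{244771}{6930} \approx 35.32$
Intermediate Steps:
$\left(97 + \left(- \frac{118}{-99} + \frac{79}{70}\right)\right) - 64 = \left(97 + \left(\left(-118\right) \left(- \frac{1}{99}\right) + 79 \cdot \frac{1}{70}\right)\right) - 64 = \left(97 + \left(\frac{118}{99} + \frac{79}{70}\right)\right) - 64 = \left(97 + \frac{16081}{6930}\right) - 64 = \frac{688291}{6930} - 64 = \frac{244771}{6930}$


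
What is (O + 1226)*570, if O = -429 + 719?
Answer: 864120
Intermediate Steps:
O = 290
(O + 1226)*570 = (290 + 1226)*570 = 1516*570 = 864120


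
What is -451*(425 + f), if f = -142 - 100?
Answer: -82533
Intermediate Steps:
f = -242
-451*(425 + f) = -451*(425 - 242) = -451*183 = -82533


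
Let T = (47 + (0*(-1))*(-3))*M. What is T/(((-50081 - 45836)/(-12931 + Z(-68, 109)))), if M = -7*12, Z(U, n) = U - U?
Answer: -51051588/95917 ≈ -532.25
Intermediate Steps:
Z(U, n) = 0
M = -84
T = -3948 (T = (47 + (0*(-1))*(-3))*(-84) = (47 + 0*(-3))*(-84) = (47 + 0)*(-84) = 47*(-84) = -3948)
T/(((-50081 - 45836)/(-12931 + Z(-68, 109)))) = -3948*(-12931 + 0)/(-50081 - 45836) = -3948/((-95917/(-12931))) = -3948/((-95917*(-1/12931))) = -3948/95917/12931 = -3948*12931/95917 = -51051588/95917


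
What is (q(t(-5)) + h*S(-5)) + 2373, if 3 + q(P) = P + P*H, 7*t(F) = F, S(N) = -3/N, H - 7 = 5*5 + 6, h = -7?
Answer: 81828/35 ≈ 2337.9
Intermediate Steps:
H = 38 (H = 7 + (5*5 + 6) = 7 + (25 + 6) = 7 + 31 = 38)
t(F) = F/7
q(P) = -3 + 39*P (q(P) = -3 + (P + P*38) = -3 + (P + 38*P) = -3 + 39*P)
(q(t(-5)) + h*S(-5)) + 2373 = ((-3 + 39*((1/7)*(-5))) - (-21)/(-5)) + 2373 = ((-3 + 39*(-5/7)) - (-21)*(-1)/5) + 2373 = ((-3 - 195/7) - 7*3/5) + 2373 = (-216/7 - 21/5) + 2373 = -1227/35 + 2373 = 81828/35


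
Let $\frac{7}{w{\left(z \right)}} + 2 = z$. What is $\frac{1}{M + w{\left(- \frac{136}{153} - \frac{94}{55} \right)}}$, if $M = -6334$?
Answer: $- \frac{2276}{14419649} \approx -0.00015784$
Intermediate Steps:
$w{\left(z \right)} = \frac{7}{-2 + z}$
$\frac{1}{M + w{\left(- \frac{136}{153} - \frac{94}{55} \right)}} = \frac{1}{-6334 + \frac{7}{-2 - \left(\frac{8}{9} + \frac{94}{55}\right)}} = \frac{1}{-6334 + \frac{7}{-2 - \frac{1286}{495}}} = \frac{1}{-6334 + \frac{7}{- \frac{2276}{495}}} = \frac{1}{-6334 + 7 \left(- \frac{495}{2276}\right)} = \frac{1}{-6334 - \frac{3465}{2276}} = \frac{1}{- \frac{14419649}{2276}} = - \frac{2276}{14419649}$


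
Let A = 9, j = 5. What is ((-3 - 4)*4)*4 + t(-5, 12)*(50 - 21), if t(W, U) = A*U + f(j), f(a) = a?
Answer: 3165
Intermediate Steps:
t(W, U) = 5 + 9*U (t(W, U) = 9*U + 5 = 5 + 9*U)
((-3 - 4)*4)*4 + t(-5, 12)*(50 - 21) = ((-3 - 4)*4)*4 + (5 + 9*12)*(50 - 21) = -7*4*4 + (5 + 108)*29 = -28*4 + 113*29 = -112 + 3277 = 3165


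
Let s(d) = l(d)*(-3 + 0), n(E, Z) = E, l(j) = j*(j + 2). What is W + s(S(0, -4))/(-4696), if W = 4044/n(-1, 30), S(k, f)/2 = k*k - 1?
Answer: -4044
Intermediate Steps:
l(j) = j*(2 + j)
S(k, f) = -2 + 2*k**2 (S(k, f) = 2*(k*k - 1) = 2*(k**2 - 1) = 2*(-1 + k**2) = -2 + 2*k**2)
s(d) = -3*d*(2 + d) (s(d) = (d*(2 + d))*(-3 + 0) = (d*(2 + d))*(-3) = -3*d*(2 + d))
W = -4044 (W = 4044/(-1) = 4044*(-1) = -4044)
W + s(S(0, -4))/(-4696) = -4044 - 3*(-2 + 2*0**2)*(2 + (-2 + 2*0**2))/(-4696) = -4044 - 3*(-2 + 2*0)*(2 + (-2 + 2*0))*(-1/4696) = -4044 - 3*(-2 + 0)*(2 + (-2 + 0))*(-1/4696) = -4044 - 3*(-2)*(2 - 2)*(-1/4696) = -4044 - 3*(-2)*0*(-1/4696) = -4044 + 0*(-1/4696) = -4044 + 0 = -4044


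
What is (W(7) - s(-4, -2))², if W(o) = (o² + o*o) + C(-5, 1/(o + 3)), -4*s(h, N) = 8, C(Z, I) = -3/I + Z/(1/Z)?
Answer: 9025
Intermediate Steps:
C(Z, I) = Z² - 3/I (C(Z, I) = -3/I + Z*Z = -3/I + Z² = Z² - 3/I)
s(h, N) = -2 (s(h, N) = -¼*8 = -2)
W(o) = 16 - 3*o + 2*o² (W(o) = (o² + o*o) + ((-5)² - (9 + 3*o)) = (o² + o²) + (25 - (9 + 3*o)) = 2*o² + (25 - 3*(3 + o)) = 2*o² + (25 + (-9 - 3*o)) = 2*o² + (16 - 3*o) = 16 - 3*o + 2*o²)
(W(7) - s(-4, -2))² = ((16 - 3*7 + 2*7²) - 1*(-2))² = ((16 - 21 + 2*49) + 2)² = ((16 - 21 + 98) + 2)² = (93 + 2)² = 95² = 9025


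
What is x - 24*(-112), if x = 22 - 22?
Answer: 2688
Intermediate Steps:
x = 0
x - 24*(-112) = 0 - 24*(-112) = 0 + 2688 = 2688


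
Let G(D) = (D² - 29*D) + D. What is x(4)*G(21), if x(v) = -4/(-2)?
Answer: -294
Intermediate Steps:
x(v) = 2 (x(v) = -4*(-½) = 2)
G(D) = D² - 28*D
x(4)*G(21) = 2*(21*(-28 + 21)) = 2*(21*(-7)) = 2*(-147) = -294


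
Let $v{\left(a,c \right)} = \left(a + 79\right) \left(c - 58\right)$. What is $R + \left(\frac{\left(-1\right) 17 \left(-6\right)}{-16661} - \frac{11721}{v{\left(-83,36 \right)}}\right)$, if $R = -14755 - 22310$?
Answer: $- \frac{54538809477}{1466168} \approx -37198.0$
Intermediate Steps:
$v{\left(a,c \right)} = \left(-58 + c\right) \left(79 + a\right)$ ($v{\left(a,c \right)} = \left(79 + a\right) \left(-58 + c\right) = \left(-58 + c\right) \left(79 + a\right)$)
$R = -37065$ ($R = -14755 - 22310 = -37065$)
$R + \left(\frac{\left(-1\right) 17 \left(-6\right)}{-16661} - \frac{11721}{v{\left(-83,36 \right)}}\right) = -37065 + \left(\frac{\left(-1\right) 17 \left(-6\right)}{-16661} - \frac{11721}{-4582 - -4814 + 79 \cdot 36 - 2988}\right) = -37065 + \left(\left(-17\right) \left(-6\right) \left(- \frac{1}{16661}\right) - \frac{11721}{-4582 + 4814 + 2844 - 2988}\right) = -37065 + \left(102 \left(- \frac{1}{16661}\right) - \frac{11721}{88}\right) = -37065 - \frac{195292557}{1466168} = - \frac{54538809477}{1466168}$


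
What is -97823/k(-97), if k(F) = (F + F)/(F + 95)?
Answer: -97823/97 ≈ -1008.5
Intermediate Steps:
k(F) = 2*F/(95 + F) (k(F) = (2*F)/(95 + F) = 2*F/(95 + F))
-97823/k(-97) = -97823/(2*(-97)/(95 - 97)) = -97823/(2*(-97)/(-2)) = -97823/(2*(-97)*(-½)) = -97823/97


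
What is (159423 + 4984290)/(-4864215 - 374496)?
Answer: -1714571/1746237 ≈ -0.98187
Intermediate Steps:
(159423 + 4984290)/(-4864215 - 374496) = 5143713/(-5238711) = 5143713*(-1/5238711) = -1714571/1746237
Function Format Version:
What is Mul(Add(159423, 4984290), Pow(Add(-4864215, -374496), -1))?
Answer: Rational(-1714571, 1746237) ≈ -0.98187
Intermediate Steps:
Mul(Add(159423, 4984290), Pow(Add(-4864215, -374496), -1)) = Mul(5143713, Pow(-5238711, -1)) = Mul(5143713, Rational(-1, 5238711)) = Rational(-1714571, 1746237)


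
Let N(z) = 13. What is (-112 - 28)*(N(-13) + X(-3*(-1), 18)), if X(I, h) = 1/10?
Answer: -1834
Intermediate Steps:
X(I, h) = ⅒
(-112 - 28)*(N(-13) + X(-3*(-1), 18)) = (-112 - 28)*(13 + ⅒) = -140*131/10 = -1834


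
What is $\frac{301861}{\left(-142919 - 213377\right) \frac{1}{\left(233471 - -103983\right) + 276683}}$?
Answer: $- \frac{185384008957}{356296} \approx -5.2031 \cdot 10^{5}$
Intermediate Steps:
$\frac{301861}{\left(-142919 - 213377\right) \frac{1}{\left(233471 - -103983\right) + 276683}} = \frac{301861}{\left(-356296\right) \frac{1}{\left(233471 + 103983\right) + 276683}} = \frac{301861}{\left(-356296\right) \frac{1}{337454 + 276683}} = \frac{301861}{\left(-356296\right) \frac{1}{614137}} = \frac{301861}{- \frac{356296}{614137}} = 301861 \left(- \frac{614137}{356296}\right) = - \frac{185384008957}{356296}$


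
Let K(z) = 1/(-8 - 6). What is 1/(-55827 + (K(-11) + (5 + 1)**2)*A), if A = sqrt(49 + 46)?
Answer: -10942092/610840134229 - 7042*sqrt(95)/610840134229 ≈ -1.8026e-5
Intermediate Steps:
A = sqrt(95) ≈ 9.7468
K(z) = -1/14 (K(z) = 1/(-14) = -1/14)
1/(-55827 + (K(-11) + (5 + 1)**2)*A) = 1/(-55827 + (-1/14 + (5 + 1)**2)*sqrt(95)) = 1/(-55827 + (-1/14 + 6**2)*sqrt(95)) = 1/(-55827 + (-1/14 + 36)*sqrt(95)) = 1/(-55827 + 503*sqrt(95)/14)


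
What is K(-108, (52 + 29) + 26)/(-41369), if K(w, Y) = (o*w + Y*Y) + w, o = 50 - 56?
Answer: -11989/41369 ≈ -0.28981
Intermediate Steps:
o = -6
K(w, Y) = Y² - 5*w (K(w, Y) = (-6*w + Y*Y) + w = (-6*w + Y²) + w = (Y² - 6*w) + w = Y² - 5*w)
K(-108, (52 + 29) + 26)/(-41369) = (((52 + 29) + 26)² - 5*(-108))/(-41369) = ((81 + 26)² + 540)*(-1/41369) = (107² + 540)*(-1/41369) = (11449 + 540)*(-1/41369) = 11989*(-1/41369) = -11989/41369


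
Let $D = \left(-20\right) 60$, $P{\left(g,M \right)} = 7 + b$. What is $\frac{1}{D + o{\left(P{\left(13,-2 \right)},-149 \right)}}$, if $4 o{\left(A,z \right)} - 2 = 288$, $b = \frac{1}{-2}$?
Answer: $- \frac{2}{2255} \approx -0.00088692$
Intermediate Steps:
$b = - \frac{1}{2} \approx -0.5$
$P{\left(g,M \right)} = \frac{13}{2}$ ($P{\left(g,M \right)} = 7 - \frac{1}{2} = \frac{13}{2}$)
$o{\left(A,z \right)} = \frac{145}{2}$ ($o{\left(A,z \right)} = \frac{1}{2} + \frac{1}{4} \cdot 288 = \frac{1}{2} + 72 = \frac{145}{2}$)
$D = -1200$
$\frac{1}{D + o{\left(P{\left(13,-2 \right)},-149 \right)}} = \frac{1}{-1200 + \frac{145}{2}} = \frac{1}{- \frac{2255}{2}} = - \frac{2}{2255}$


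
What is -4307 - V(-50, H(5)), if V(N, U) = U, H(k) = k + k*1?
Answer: -4317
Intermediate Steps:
H(k) = 2*k (H(k) = k + k = 2*k)
-4307 - V(-50, H(5)) = -4307 - 2*5 = -4307 - 1*10 = -4307 - 10 = -4317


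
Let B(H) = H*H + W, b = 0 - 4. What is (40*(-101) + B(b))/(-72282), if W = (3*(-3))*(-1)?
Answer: 4015/72282 ≈ 0.055546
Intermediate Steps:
b = -4
W = 9 (W = -9*(-1) = 9)
B(H) = 9 + H² (B(H) = H*H + 9 = H² + 9 = 9 + H²)
(40*(-101) + B(b))/(-72282) = (40*(-101) + (9 + (-4)²))/(-72282) = (-4040 + (9 + 16))*(-1/72282) = (-4040 + 25)*(-1/72282) = -4015*(-1/72282) = 4015/72282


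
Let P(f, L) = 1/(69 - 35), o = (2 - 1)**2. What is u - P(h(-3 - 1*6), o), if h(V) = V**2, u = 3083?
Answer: 104821/34 ≈ 3083.0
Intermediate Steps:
o = 1 (o = 1**2 = 1)
P(f, L) = 1/34
u - P(h(-3 - 1*6), o) = 3083 - 1*1/34 = 3083 - 1/34 = 104821/34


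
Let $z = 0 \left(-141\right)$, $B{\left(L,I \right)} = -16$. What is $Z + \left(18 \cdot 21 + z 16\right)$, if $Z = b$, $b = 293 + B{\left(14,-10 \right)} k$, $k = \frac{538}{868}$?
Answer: $\frac{143455}{217} \approx 661.08$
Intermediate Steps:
$k = \frac{269}{434}$ ($k = 538 \cdot \frac{1}{868} = \frac{269}{434} \approx 0.61982$)
$z = 0$
$b = \frac{61429}{217}$ ($b = 293 - \frac{2152}{217} = \frac{61429}{217} \approx 283.08$)
$Z = \frac{61429}{217} \approx 283.08$
$Z + \left(18 \cdot 21 + z 16\right) = \frac{61429}{217} + \left(18 \cdot 21 + 0 \cdot 16\right) = \frac{61429}{217} + \left(378 + 0\right) = \frac{61429}{217} + 378 = \frac{143455}{217}$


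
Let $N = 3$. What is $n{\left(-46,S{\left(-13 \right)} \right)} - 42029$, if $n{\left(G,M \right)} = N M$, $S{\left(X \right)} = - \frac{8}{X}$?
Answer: $- \frac{546353}{13} \approx -42027.0$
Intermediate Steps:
$n{\left(G,M \right)} = 3 M$
$n{\left(-46,S{\left(-13 \right)} \right)} - 42029 = 3 \left(- \frac{8}{-13}\right) - 42029 = 3 \left(\left(-8\right) \left(- \frac{1}{13}\right)\right) - 42029 = 3 \cdot \frac{8}{13} - 42029 = \frac{24}{13} - 42029 = - \frac{546353}{13}$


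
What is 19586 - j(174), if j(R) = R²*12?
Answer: -343726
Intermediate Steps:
j(R) = 12*R²
19586 - j(174) = 19586 - 12*174² = 19586 - 12*30276 = 19586 - 1*363312 = 19586 - 363312 = -343726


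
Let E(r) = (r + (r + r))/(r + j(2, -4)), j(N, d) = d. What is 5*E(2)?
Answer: -15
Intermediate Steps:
E(r) = 3*r/(-4 + r) (E(r) = (r + (r + r))/(r - 4) = (r + 2*r)/(-4 + r) = (3*r)/(-4 + r) = 3*r/(-4 + r))
5*E(2) = 5*(3*2/(-4 + 2)) = 5*(3*2/(-2)) = 5*(3*2*(-1/2)) = 5*(-3) = -15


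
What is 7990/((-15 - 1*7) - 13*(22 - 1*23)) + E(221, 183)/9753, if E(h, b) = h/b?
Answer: -528168223/594933 ≈ -887.78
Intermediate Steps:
7990/((-15 - 1*7) - 13*(22 - 1*23)) + E(221, 183)/9753 = 7990/((-15 - 1*7) - 13*(22 - 1*23)) + (221/183)/9753 = 7990/((-15 - 7) - 13*(22 - 23)) + (221*(1/183))*(1/9753) = 7990/(-22 - 13*(-1)) + (221/183)*(1/9753) = 7990/(-22 + 13) + 221/1784799 = 7990/(-9) + 221/1784799 = 7990*(-1/9) + 221/1784799 = -7990/9 + 221/1784799 = -528168223/594933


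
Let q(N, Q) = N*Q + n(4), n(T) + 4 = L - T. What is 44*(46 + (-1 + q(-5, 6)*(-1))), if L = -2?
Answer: 3740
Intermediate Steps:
n(T) = -6 - T (n(T) = -4 + (-2 - T) = -6 - T)
q(N, Q) = -10 + N*Q (q(N, Q) = N*Q + (-6 - 1*4) = N*Q + (-6 - 4) = N*Q - 10 = -10 + N*Q)
44*(46 + (-1 + q(-5, 6)*(-1))) = 44*(46 + (-1 + (-10 - 5*6)*(-1))) = 44*(46 + (-1 + (-10 - 30)*(-1))) = 44*(46 + (-1 - 40*(-1))) = 44*(46 + (-1 + 40)) = 44*(46 + 39) = 44*85 = 3740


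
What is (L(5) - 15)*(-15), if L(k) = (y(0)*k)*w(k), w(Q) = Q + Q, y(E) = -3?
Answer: 2475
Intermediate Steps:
w(Q) = 2*Q
L(k) = -6*k**2 (L(k) = (-3*k)*(2*k) = -6*k**2)
(L(5) - 15)*(-15) = (-6*5**2 - 15)*(-15) = (-6*25 - 15)*(-15) = (-150 - 15)*(-15) = -165*(-15) = 2475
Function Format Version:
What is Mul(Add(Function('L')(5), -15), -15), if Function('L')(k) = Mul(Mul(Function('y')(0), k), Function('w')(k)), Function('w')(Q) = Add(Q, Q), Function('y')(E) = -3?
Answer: 2475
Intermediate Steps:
Function('w')(Q) = Mul(2, Q)
Function('L')(k) = Mul(-6, Pow(k, 2)) (Function('L')(k) = Mul(Mul(-3, k), Mul(2, k)) = Mul(-6, Pow(k, 2)))
Mul(Add(Function('L')(5), -15), -15) = Mul(Add(Mul(-6, Pow(5, 2)), -15), -15) = Mul(Add(Mul(-6, 25), -15), -15) = Mul(Add(-150, -15), -15) = Mul(-165, -15) = 2475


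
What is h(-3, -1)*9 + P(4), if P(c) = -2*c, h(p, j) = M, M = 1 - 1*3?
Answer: -26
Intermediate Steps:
M = -2 (M = 1 - 3 = -2)
h(p, j) = -2
h(-3, -1)*9 + P(4) = -2*9 - 2*4 = -18 - 8 = -26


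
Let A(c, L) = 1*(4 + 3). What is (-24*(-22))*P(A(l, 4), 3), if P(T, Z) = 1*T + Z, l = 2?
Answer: 5280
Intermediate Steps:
A(c, L) = 7 (A(c, L) = 1*7 = 7)
P(T, Z) = T + Z
(-24*(-22))*P(A(l, 4), 3) = (-24*(-22))*(7 + 3) = 528*10 = 5280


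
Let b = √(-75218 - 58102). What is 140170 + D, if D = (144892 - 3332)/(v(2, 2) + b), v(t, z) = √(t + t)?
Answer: 10*(-21095*I + 14017*√33330)/(√33330 - I) ≈ 1.4017e+5 - 387.69*I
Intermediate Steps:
v(t, z) = √2*√t (v(t, z) = √(2*t) = √2*√t)
b = 2*I*√33330 (b = √(-133320) = 2*I*√33330 ≈ 365.13*I)
D = 141560/(2 + 2*I*√33330) (D = (144892 - 3332)/(√2*√2 + 2*I*√33330) = 141560/(2 + 2*I*√33330) ≈ 2.1236 - 387.69*I)
140170 + D = 140170 + (70780/33331 - 70780*I*√33330/33331) = 4672077050/33331 - 70780*I*√33330/33331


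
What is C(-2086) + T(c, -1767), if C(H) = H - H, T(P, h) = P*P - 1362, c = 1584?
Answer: 2507694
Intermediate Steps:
T(P, h) = -1362 + P² (T(P, h) = P² - 1362 = -1362 + P²)
C(H) = 0
C(-2086) + T(c, -1767) = 0 + (-1362 + 1584²) = 0 + (-1362 + 2509056) = 0 + 2507694 = 2507694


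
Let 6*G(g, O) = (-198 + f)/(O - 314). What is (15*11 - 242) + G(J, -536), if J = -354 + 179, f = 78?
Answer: -6543/85 ≈ -76.976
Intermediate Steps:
J = -175
G(g, O) = -20/(-314 + O) (G(g, O) = ((-198 + 78)/(O - 314))/6 = (-120/(-314 + O))/6 = -20/(-314 + O))
(15*11 - 242) + G(J, -536) = (15*11 - 242) - 20/(-314 - 536) = (165 - 242) - 20/(-850) = -77 - 20*(-1/850) = -77 + 2/85 = -6543/85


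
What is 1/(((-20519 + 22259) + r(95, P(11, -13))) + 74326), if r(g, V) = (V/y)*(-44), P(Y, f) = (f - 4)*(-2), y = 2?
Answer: 1/75318 ≈ 1.3277e-5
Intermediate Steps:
P(Y, f) = 8 - 2*f (P(Y, f) = (-4 + f)*(-2) = 8 - 2*f)
r(g, V) = -22*V (r(g, V) = (V/2)*(-44) = -22*V)
1/(((-20519 + 22259) + r(95, P(11, -13))) + 74326) = 1/(((-20519 + 22259) - 22*(8 - 2*(-13))) + 74326) = 1/((1740 - 22*(8 + 26)) + 74326) = 1/((1740 - 22*34) + 74326) = 1/((1740 - 748) + 74326) = 1/(992 + 74326) = 1/75318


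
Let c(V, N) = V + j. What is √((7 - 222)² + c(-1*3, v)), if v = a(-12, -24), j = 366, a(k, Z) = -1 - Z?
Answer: 2*√11647 ≈ 215.84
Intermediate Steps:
v = 23 (v = -1 - 1*(-24) = -1 + 24 = 23)
c(V, N) = 366 + V (c(V, N) = V + 366 = 366 + V)
√((7 - 222)² + c(-1*3, v)) = √((7 - 222)² + (366 - 1*3)) = √((-215)² + (366 - 3)) = √(46225 + 363) = √46588 = 2*√11647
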